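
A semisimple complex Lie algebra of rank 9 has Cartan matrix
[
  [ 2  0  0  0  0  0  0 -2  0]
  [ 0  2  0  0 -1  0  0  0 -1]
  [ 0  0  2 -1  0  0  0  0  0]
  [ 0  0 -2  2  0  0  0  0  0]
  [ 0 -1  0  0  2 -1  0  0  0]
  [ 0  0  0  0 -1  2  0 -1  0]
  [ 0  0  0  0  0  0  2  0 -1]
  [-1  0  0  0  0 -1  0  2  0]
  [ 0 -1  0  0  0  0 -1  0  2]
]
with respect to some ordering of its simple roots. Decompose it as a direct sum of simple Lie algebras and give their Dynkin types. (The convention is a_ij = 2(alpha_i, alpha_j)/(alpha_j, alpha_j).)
B_2 + C_7

The diagram associated to this matrix has two connected components: the simple roots {alpha_3, alpha_4} form a chain of 2 nodes with a double edge at one end; the terminal node there is the unique short simple root (B_2), and {alpha_1, alpha_2, alpha_5, alpha_6, alpha_7, alpha_8, alpha_9} form a chain of 7 nodes with a double edge at one end; the terminal node there is the unique long simple root (C_7). A semisimple Lie algebra decomposes uniquely as the direct sum of simple ideals, one per connected component of its Dynkin diagram, so g ≅ B_2 ⊕ C_7 (dimension 10 + 105 = 115).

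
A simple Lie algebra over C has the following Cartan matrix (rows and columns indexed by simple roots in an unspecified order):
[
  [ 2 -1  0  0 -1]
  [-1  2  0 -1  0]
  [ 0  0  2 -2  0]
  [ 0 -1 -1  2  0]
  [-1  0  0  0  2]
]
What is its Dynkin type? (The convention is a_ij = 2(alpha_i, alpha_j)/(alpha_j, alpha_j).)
type C_5

The matrix has rank 5 with 2's on the diagonal. Reading the off-diagonal entries as Dynkin edges (a single edge where a_ij = a_ji = -1; a double or triple edge where a_ij * a_ji = 2 or 3), the diagram is a chain of 5 nodes with a double edge at one end; the terminal node there is the unique long simple root (C_5). One simple-root ordering that puts it in standard form is (alpha_5, alpha_1, alpha_2, alpha_4, alpha_3). So the algebra is type C_5, i.e. sp(10).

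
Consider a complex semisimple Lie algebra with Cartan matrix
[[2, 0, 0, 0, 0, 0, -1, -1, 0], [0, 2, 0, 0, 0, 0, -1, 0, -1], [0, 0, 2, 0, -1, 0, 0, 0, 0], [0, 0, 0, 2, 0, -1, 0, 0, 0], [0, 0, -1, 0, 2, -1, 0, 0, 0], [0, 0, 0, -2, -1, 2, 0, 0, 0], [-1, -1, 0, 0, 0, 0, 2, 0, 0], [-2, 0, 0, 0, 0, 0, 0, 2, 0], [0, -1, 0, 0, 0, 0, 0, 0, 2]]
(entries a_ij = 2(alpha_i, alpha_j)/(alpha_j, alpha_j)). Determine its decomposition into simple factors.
B_4 (so(9)) + C_5 (sp(10))

The diagram associated to this matrix has two connected components: the simple roots {alpha_3, alpha_4, alpha_5, alpha_6} form a chain of 4 nodes with a double edge at one end; the terminal node there is the unique short simple root (B_4), and {alpha_1, alpha_2, alpha_7, alpha_8, alpha_9} form a chain of 5 nodes with a double edge at one end; the terminal node there is the unique long simple root (C_5). A semisimple Lie algebra decomposes uniquely as the direct sum of simple ideals, one per connected component of its Dynkin diagram, so g ≅ B_4 ⊕ C_5 (dimension 36 + 55 = 91).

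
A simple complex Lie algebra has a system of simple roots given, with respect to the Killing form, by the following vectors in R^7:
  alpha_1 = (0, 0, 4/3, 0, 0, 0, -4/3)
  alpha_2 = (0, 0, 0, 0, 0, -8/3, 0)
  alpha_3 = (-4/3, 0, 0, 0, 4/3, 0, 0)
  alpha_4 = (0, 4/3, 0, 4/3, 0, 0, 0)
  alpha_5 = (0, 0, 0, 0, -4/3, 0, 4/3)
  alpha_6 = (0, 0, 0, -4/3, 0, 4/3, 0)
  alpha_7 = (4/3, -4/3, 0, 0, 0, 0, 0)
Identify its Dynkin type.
C7

Compute the Cartan integers a_ij = 2(alpha_i, alpha_j)/(alpha_j, alpha_j); the resulting 7x7 Cartan matrix is
[[2, 0, 0, 0, -1, 0, 0], [0, 2, 0, 0, 0, -2, 0], [0, 0, 2, 0, -1, 0, -1], [0, 0, 0, 2, 0, -1, -1], [-1, 0, -1, 0, 2, 0, 0], [0, -1, 0, -1, 0, 2, 0], [0, 0, -1, -1, 0, 0, 2]].
The roots have two lengths (squared-length ratio 2:1); the short ones are alpha_{1,3,4,5,6,7}. The associated Dynkin diagram is a chain of 7 nodes with a double edge at one end; the terminal node there is the unique long simple root (C_7), so the type is C_7 (the algebra sp(14)).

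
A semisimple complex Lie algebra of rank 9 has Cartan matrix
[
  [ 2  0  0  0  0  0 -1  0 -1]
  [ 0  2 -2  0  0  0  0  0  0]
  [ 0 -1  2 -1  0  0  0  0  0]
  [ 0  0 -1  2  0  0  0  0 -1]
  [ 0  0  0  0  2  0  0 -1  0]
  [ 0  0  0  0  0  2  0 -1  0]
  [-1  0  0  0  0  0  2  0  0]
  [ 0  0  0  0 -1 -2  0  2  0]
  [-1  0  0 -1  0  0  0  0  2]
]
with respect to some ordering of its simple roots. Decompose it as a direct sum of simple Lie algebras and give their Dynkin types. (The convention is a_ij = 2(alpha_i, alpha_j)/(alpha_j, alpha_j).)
The diagram associated to this matrix has two connected components: the simple roots {alpha_5, alpha_6, alpha_8} form a chain of 3 nodes with a double edge at one end; the terminal node there is the unique short simple root (B_3), and {alpha_1, alpha_2, alpha_3, alpha_4, alpha_7, alpha_9} form a chain of 6 nodes with a double edge at one end; the terminal node there is the unique long simple root (C_6). A semisimple Lie algebra decomposes uniquely as the direct sum of simple ideals, one per connected component of its Dynkin diagram, so g ≅ B_3 ⊕ C_6 (dimension 21 + 78 = 99).

B_3 (so(7)) ⊕ C_6 (sp(12))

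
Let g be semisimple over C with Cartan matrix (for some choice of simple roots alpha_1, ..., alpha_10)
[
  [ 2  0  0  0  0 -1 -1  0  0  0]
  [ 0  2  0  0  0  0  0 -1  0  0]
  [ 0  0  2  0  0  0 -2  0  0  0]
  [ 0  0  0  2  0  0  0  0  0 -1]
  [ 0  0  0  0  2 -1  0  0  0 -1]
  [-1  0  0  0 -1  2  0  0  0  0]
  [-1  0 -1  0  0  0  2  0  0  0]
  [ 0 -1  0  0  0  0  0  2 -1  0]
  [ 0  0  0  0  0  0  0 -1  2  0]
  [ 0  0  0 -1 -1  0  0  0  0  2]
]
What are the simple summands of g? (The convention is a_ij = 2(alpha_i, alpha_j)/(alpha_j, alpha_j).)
The diagram associated to this matrix has two connected components: the simple roots {alpha_2, alpha_8, alpha_9} form a chain of 3 nodes with single edges (A_3), and {alpha_1, alpha_3, alpha_4, alpha_5, alpha_6, alpha_7, alpha_10} form a chain of 7 nodes with a double edge at one end; the terminal node there is the unique long simple root (C_7). A semisimple Lie algebra decomposes uniquely as the direct sum of simple ideals, one per connected component of its Dynkin diagram, so g ≅ A_3 ⊕ C_7 (dimension 15 + 105 = 120).

type A_3 ⊕ type C_7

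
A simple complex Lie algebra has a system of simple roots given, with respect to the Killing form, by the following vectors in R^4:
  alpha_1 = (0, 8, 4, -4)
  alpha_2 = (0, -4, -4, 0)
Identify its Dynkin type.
Compute the Cartan integers a_ij = 2(alpha_i, alpha_j)/(alpha_j, alpha_j); the resulting 2x2 Cartan matrix is
[[2, -3], [-1, 2]].
The roots have two lengths (squared-length ratio 3:1); the short ones are alpha_{2}. The associated Dynkin diagram is two nodes joined by a triple edge (G_2), so the type is G_2.

type G_2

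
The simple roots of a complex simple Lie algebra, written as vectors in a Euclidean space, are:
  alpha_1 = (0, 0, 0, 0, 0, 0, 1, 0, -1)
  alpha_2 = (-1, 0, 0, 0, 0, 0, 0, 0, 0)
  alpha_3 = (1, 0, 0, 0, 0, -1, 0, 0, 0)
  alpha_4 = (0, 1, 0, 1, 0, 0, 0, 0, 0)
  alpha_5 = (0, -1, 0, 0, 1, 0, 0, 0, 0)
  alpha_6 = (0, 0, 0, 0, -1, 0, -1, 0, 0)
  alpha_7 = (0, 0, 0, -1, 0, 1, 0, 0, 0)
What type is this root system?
Compute the Cartan integers a_ij = 2(alpha_i, alpha_j)/(alpha_j, alpha_j); the resulting 7x7 Cartan matrix is
[[2, 0, 0, 0, 0, -1, 0], [0, 2, -1, 0, 0, 0, 0], [0, -2, 2, 0, 0, 0, -1], [0, 0, 0, 2, -1, 0, -1], [0, 0, 0, -1, 2, -1, 0], [-1, 0, 0, 0, -1, 2, 0], [0, 0, -1, -1, 0, 0, 2]].
The roots have two lengths (squared-length ratio 2:1); the short ones are alpha_{2}. The associated Dynkin diagram is a chain of 7 nodes with a double edge at one end; the terminal node there is the unique short simple root (B_7), so the type is B_7 (the algebra so(15)).

B7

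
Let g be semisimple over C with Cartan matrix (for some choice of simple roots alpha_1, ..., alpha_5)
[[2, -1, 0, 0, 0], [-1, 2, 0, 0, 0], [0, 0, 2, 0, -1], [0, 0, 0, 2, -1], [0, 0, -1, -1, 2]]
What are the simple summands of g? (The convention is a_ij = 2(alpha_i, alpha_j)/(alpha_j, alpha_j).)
type A_2 ⊕ type A_3

The diagram associated to this matrix has two connected components: the simple roots {alpha_1, alpha_2} form a chain of 2 nodes with single edges (A_2), and {alpha_3, alpha_4, alpha_5} form a chain of 3 nodes with single edges (A_3). A semisimple Lie algebra decomposes uniquely as the direct sum of simple ideals, one per connected component of its Dynkin diagram, so g ≅ A_2 ⊕ A_3 (dimension 8 + 15 = 23).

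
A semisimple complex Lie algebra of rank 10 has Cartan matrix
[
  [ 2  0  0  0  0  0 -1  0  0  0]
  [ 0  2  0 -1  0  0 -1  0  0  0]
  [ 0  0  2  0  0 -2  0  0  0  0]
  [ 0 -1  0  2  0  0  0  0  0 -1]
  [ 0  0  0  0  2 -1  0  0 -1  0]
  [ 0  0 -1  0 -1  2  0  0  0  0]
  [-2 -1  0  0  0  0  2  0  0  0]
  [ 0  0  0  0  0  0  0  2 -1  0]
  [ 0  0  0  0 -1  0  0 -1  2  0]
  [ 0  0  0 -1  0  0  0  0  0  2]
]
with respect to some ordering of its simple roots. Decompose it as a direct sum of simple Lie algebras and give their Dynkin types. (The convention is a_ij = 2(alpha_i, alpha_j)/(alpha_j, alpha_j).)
The diagram associated to this matrix has two connected components: the simple roots {alpha_1, alpha_2, alpha_4, alpha_7, alpha_10} form a chain of 5 nodes with a double edge at one end; the terminal node there is the unique short simple root (B_5), and {alpha_3, alpha_5, alpha_6, alpha_8, alpha_9} form a chain of 5 nodes with a double edge at one end; the terminal node there is the unique long simple root (C_5). A semisimple Lie algebra decomposes uniquely as the direct sum of simple ideals, one per connected component of its Dynkin diagram, so g ≅ B_5 ⊕ C_5 (dimension 55 + 55 = 110).

B_5 + C_5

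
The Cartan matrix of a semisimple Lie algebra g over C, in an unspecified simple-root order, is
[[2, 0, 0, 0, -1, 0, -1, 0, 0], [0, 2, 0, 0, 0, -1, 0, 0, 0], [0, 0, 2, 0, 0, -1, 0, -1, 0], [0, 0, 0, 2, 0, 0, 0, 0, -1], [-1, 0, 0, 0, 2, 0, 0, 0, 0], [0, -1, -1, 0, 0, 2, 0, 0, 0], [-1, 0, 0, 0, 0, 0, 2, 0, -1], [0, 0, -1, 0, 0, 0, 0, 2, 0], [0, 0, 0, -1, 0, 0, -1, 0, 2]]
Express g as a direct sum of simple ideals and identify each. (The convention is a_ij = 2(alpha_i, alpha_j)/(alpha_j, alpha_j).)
The diagram associated to this matrix has two connected components: the simple roots {alpha_2, alpha_3, alpha_6, alpha_8} form a chain of 4 nodes with single edges (A_4), and {alpha_1, alpha_4, alpha_5, alpha_7, alpha_9} form a chain of 5 nodes with single edges (A_5). A semisimple Lie algebra decomposes uniquely as the direct sum of simple ideals, one per connected component of its Dynkin diagram, so g ≅ A_4 ⊕ A_5 (dimension 24 + 35 = 59).

A_4 ⊕ A_5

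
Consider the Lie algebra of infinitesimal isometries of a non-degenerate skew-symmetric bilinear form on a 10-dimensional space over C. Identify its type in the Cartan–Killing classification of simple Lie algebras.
This is sp(10), which has dimension 10(10+1)/2 = 55 and rank 10/2 = 5. In the classification of classical Lie algebras, the symplectic algebra sp(2n) has type C_n; here n = 5, so the Dynkin diagram is a chain of 5 nodes with a double edge at one end; the terminal node there is the unique long simple root (C_5). Hence the type is C_5.

C_5 (sp(10))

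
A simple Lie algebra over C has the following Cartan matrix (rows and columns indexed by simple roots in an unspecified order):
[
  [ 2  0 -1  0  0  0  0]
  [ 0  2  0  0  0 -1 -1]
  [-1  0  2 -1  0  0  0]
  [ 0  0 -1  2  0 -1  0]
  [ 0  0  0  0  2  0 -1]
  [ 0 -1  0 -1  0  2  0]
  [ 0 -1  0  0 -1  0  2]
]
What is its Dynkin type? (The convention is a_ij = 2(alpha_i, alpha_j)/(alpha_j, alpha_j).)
type A_7

The matrix has rank 7 with 2's on the diagonal. Reading the off-diagonal entries as Dynkin edges (a single edge where a_ij = a_ji = -1; a double or triple edge where a_ij * a_ji = 2 or 3), the diagram is a chain of 7 nodes with single edges (A_7). One simple-root ordering that puts it in standard form is (alpha_5, alpha_7, alpha_2, alpha_6, alpha_4, alpha_3, alpha_1). So the algebra is type A_7, i.e. sl(8).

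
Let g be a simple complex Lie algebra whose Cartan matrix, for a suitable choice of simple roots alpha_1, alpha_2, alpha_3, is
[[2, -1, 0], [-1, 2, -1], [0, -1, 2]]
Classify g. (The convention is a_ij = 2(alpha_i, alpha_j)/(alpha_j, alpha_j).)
A_3

The matrix has rank 3 with 2's on the diagonal. Reading the off-diagonal entries as Dynkin edges (a single edge where a_ij = a_ji = -1; a double or triple edge where a_ij * a_ji = 2 or 3), the diagram is a chain of 3 nodes with single edges (A_3). One simple-root ordering that puts it in standard form is (alpha_3, alpha_2, alpha_1). So the algebra is type A_3, i.e. sl(4).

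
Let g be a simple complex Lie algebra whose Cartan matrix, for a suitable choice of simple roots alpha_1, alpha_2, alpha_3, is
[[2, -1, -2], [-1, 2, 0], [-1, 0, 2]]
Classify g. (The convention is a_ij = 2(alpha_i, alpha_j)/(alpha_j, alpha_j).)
B_3 (so(7))

The matrix has rank 3 with 2's on the diagonal. Reading the off-diagonal entries as Dynkin edges (a single edge where a_ij = a_ji = -1; a double or triple edge where a_ij * a_ji = 2 or 3), the diagram is a chain of 3 nodes with a double edge at one end; the terminal node there is the unique short simple root (B_3). One simple-root ordering that puts it in standard form is (alpha_2, alpha_1, alpha_3). So the algebra is type B_3, i.e. so(7).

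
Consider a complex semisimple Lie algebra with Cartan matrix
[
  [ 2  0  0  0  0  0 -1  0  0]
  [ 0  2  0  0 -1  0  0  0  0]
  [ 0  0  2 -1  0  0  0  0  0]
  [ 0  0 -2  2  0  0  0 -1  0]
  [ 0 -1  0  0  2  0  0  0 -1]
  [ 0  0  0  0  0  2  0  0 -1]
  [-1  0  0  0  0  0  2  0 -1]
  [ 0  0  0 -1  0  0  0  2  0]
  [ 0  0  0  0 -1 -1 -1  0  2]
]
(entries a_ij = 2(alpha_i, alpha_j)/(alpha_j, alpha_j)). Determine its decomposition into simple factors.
B_3 ⊕ E_6

The diagram associated to this matrix has two connected components: the simple roots {alpha_3, alpha_4, alpha_8} form a chain of 3 nodes with a double edge at one end; the terminal node there is the unique short simple root (B_3), and {alpha_1, alpha_2, alpha_5, alpha_6, alpha_7, alpha_9} form a chain of 5 nodes with one extra node attached to the third node from one end (E_6). A semisimple Lie algebra decomposes uniquely as the direct sum of simple ideals, one per connected component of its Dynkin diagram, so g ≅ B_3 ⊕ E_6 (dimension 21 + 78 = 99).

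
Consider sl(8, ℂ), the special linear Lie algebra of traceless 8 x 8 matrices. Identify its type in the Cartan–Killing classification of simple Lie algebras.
This is sl(8), which has dimension 8^2 - 1 = 63 and rank 8 - 1 = 7 (a Cartan subalgebra is the diagonal traceless matrices). In the classification of classical Lie algebras, the special linear algebra sl(n+1) has type A_n; here n = 7, so the Dynkin diagram is a chain of 7 nodes with single edges (A_7). Hence the type is A_7.

A_7 (sl(8))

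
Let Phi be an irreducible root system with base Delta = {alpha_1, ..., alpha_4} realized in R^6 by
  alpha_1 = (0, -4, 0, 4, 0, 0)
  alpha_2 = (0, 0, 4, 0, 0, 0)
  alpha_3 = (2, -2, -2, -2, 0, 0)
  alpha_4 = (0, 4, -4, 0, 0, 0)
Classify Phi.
F4

Compute the Cartan integers a_ij = 2(alpha_i, alpha_j)/(alpha_j, alpha_j); the resulting 4x4 Cartan matrix is
[[2, 0, 0, -1], [0, 2, -1, -1], [0, -1, 2, 0], [-1, -2, 0, 2]].
The roots have two lengths (squared-length ratio 2:1); the short ones are alpha_{2,3}. The associated Dynkin diagram is a chain of 4 nodes with a double edge between the middle two (F_4), so the type is F_4.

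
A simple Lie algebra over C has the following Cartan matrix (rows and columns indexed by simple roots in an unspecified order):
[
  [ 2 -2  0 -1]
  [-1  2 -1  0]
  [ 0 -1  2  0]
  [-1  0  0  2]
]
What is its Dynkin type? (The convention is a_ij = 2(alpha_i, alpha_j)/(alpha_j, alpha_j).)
F_4

The matrix has rank 4 with 2's on the diagonal. Reading the off-diagonal entries as Dynkin edges (a single edge where a_ij = a_ji = -1; a double or triple edge where a_ij * a_ji = 2 or 3), the diagram is a chain of 4 nodes with a double edge between the middle two (F_4). One simple-root ordering that puts it in standard form is (alpha_4, alpha_1, alpha_2, alpha_3). So the algebra is type F_4.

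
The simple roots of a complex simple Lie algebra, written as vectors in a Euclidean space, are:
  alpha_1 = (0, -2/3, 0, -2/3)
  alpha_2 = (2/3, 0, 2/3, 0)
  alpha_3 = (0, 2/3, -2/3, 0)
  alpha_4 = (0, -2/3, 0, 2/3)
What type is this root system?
Compute the Cartan integers a_ij = 2(alpha_i, alpha_j)/(alpha_j, alpha_j); the resulting 4x4 Cartan matrix is
[[2, 0, -1, 0], [0, 2, -1, 0], [-1, -1, 2, -1], [0, 0, -1, 2]].
All simple roots have the same length, so the diagram is simply laced. The associated Dynkin diagram is a chain of 2 nodes with a fork of two nodes at one end (D_4), so the type is D_4 (the algebra so(8)).

type D_4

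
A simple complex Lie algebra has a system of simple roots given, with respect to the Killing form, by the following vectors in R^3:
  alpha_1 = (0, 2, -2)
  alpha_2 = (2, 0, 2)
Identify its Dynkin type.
Compute the Cartan integers a_ij = 2(alpha_i, alpha_j)/(alpha_j, alpha_j); the resulting 2x2 Cartan matrix is
[[2, -1], [-1, 2]].
All simple roots have the same length, so the diagram is simply laced. The associated Dynkin diagram is a chain of 2 nodes with single edges (A_2), so the type is A_2 (the algebra sl(3)).

type A_2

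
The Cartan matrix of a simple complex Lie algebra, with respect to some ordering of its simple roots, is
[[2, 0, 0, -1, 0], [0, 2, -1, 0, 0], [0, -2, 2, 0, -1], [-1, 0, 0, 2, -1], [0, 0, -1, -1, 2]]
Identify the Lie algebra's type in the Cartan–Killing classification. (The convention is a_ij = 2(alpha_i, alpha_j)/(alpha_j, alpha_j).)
The matrix has rank 5 with 2's on the diagonal. Reading the off-diagonal entries as Dynkin edges (a single edge where a_ij = a_ji = -1; a double or triple edge where a_ij * a_ji = 2 or 3), the diagram is a chain of 5 nodes with a double edge at one end; the terminal node there is the unique short simple root (B_5). One simple-root ordering that puts it in standard form is (alpha_1, alpha_4, alpha_5, alpha_3, alpha_2). So the algebra is type B_5, i.e. so(11).

B_5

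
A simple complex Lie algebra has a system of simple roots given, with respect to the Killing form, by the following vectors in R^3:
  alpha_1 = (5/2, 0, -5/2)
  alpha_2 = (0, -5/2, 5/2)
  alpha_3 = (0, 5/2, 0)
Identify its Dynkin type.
B_3

Compute the Cartan integers a_ij = 2(alpha_i, alpha_j)/(alpha_j, alpha_j); the resulting 3x3 Cartan matrix is
[[2, -1, 0], [-1, 2, -2], [0, -1, 2]].
The roots have two lengths (squared-length ratio 2:1); the short ones are alpha_{3}. The associated Dynkin diagram is a chain of 3 nodes with a double edge at one end; the terminal node there is the unique short simple root (B_3), so the type is B_3 (the algebra so(7)).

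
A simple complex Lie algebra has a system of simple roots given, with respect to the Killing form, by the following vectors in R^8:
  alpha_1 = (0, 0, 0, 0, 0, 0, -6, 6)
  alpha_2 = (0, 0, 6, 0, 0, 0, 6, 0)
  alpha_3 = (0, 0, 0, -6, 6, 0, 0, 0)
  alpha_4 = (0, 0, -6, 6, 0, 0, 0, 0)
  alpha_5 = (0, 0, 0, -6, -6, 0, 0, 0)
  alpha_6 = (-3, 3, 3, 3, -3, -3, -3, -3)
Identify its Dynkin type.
E_6

Compute the Cartan integers a_ij = 2(alpha_i, alpha_j)/(alpha_j, alpha_j); the resulting 6x6 Cartan matrix is
[[2, -1, 0, 0, 0, 0], [-1, 2, 0, -1, 0, 0], [0, 0, 2, -1, 0, -1], [0, -1, -1, 2, -1, 0], [0, 0, 0, -1, 2, 0], [0, 0, -1, 0, 0, 2]].
All simple roots have the same length, so the diagram is simply laced. The associated Dynkin diagram is a chain of 5 nodes with one extra node attached to the third node from one end (E_6), so the type is E_6.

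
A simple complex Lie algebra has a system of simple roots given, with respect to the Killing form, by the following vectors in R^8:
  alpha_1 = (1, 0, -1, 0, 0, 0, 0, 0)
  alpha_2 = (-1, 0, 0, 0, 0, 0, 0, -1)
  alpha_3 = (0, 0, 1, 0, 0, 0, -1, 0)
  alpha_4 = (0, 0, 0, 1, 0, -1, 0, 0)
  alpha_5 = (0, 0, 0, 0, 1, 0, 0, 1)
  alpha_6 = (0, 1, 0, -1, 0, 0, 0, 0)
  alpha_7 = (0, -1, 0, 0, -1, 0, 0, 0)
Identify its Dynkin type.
A7

Compute the Cartan integers a_ij = 2(alpha_i, alpha_j)/(alpha_j, alpha_j); the resulting 7x7 Cartan matrix is
[[2, -1, -1, 0, 0, 0, 0], [-1, 2, 0, 0, -1, 0, 0], [-1, 0, 2, 0, 0, 0, 0], [0, 0, 0, 2, 0, -1, 0], [0, -1, 0, 0, 2, 0, -1], [0, 0, 0, -1, 0, 2, -1], [0, 0, 0, 0, -1, -1, 2]].
All simple roots have the same length, so the diagram is simply laced. The associated Dynkin diagram is a chain of 7 nodes with single edges (A_7), so the type is A_7 (the algebra sl(8)).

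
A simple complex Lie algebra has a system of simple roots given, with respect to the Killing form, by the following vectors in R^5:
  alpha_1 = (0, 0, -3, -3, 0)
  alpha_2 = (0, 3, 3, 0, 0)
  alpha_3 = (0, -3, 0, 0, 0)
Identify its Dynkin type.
type B_3

Compute the Cartan integers a_ij = 2(alpha_i, alpha_j)/(alpha_j, alpha_j); the resulting 3x3 Cartan matrix is
[[2, -1, 0], [-1, 2, -2], [0, -1, 2]].
The roots have two lengths (squared-length ratio 2:1); the short ones are alpha_{3}. The associated Dynkin diagram is a chain of 3 nodes with a double edge at one end; the terminal node there is the unique short simple root (B_3), so the type is B_3 (the algebra so(7)).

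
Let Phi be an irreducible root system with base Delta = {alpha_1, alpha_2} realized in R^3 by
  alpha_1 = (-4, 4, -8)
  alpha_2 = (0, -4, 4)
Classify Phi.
type G_2

Compute the Cartan integers a_ij = 2(alpha_i, alpha_j)/(alpha_j, alpha_j); the resulting 2x2 Cartan matrix is
[[2, -3], [-1, 2]].
The roots have two lengths (squared-length ratio 3:1); the short ones are alpha_{2}. The associated Dynkin diagram is two nodes joined by a triple edge (G_2), so the type is G_2.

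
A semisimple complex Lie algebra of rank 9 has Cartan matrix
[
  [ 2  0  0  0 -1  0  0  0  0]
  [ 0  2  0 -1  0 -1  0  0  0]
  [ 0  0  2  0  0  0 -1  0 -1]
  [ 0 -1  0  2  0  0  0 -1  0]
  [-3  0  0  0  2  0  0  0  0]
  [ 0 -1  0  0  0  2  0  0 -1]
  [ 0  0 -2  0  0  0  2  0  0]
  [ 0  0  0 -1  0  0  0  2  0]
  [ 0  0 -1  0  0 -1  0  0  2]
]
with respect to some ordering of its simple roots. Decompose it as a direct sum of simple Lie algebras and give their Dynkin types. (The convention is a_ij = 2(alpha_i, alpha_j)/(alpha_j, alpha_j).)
The diagram associated to this matrix has two connected components: the simple roots {alpha_2, alpha_3, alpha_4, alpha_6, alpha_7, alpha_8, alpha_9} form a chain of 7 nodes with a double edge at one end; the terminal node there is the unique long simple root (C_7), and {alpha_1, alpha_5} form two nodes joined by a triple edge (G_2). A semisimple Lie algebra decomposes uniquely as the direct sum of simple ideals, one per connected component of its Dynkin diagram, so g ≅ C_7 ⊕ G_2 (dimension 105 + 14 = 119).

type C_7 ⊕ type G_2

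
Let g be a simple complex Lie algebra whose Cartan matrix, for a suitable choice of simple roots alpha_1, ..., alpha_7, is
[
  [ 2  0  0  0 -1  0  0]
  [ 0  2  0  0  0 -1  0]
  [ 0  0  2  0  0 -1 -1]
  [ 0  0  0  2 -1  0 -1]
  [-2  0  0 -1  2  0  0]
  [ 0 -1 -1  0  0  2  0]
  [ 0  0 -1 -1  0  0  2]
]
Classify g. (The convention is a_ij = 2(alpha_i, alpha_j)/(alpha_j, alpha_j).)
B_7

The matrix has rank 7 with 2's on the diagonal. Reading the off-diagonal entries as Dynkin edges (a single edge where a_ij = a_ji = -1; a double or triple edge where a_ij * a_ji = 2 or 3), the diagram is a chain of 7 nodes with a double edge at one end; the terminal node there is the unique short simple root (B_7). One simple-root ordering that puts it in standard form is (alpha_2, alpha_6, alpha_3, alpha_7, alpha_4, alpha_5, alpha_1). So the algebra is type B_7, i.e. so(15).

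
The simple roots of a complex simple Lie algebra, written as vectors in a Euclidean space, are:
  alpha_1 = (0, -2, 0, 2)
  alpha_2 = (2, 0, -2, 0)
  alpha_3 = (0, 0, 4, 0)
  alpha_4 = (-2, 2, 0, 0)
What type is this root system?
Compute the Cartan integers a_ij = 2(alpha_i, alpha_j)/(alpha_j, alpha_j); the resulting 4x4 Cartan matrix is
[[2, 0, 0, -1], [0, 2, -1, -1], [0, -2, 2, 0], [-1, -1, 0, 2]].
The roots have two lengths (squared-length ratio 2:1); the short ones are alpha_{1,2,4}. The associated Dynkin diagram is a chain of 4 nodes with a double edge at one end; the terminal node there is the unique long simple root (C_4), so the type is C_4 (the algebra sp(8)).

type C_4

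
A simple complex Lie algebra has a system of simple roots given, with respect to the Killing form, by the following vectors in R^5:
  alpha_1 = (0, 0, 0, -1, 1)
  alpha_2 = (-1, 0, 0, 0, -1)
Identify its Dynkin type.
A2

Compute the Cartan integers a_ij = 2(alpha_i, alpha_j)/(alpha_j, alpha_j); the resulting 2x2 Cartan matrix is
[[2, -1], [-1, 2]].
All simple roots have the same length, so the diagram is simply laced. The associated Dynkin diagram is a chain of 2 nodes with single edges (A_2), so the type is A_2 (the algebra sl(3)).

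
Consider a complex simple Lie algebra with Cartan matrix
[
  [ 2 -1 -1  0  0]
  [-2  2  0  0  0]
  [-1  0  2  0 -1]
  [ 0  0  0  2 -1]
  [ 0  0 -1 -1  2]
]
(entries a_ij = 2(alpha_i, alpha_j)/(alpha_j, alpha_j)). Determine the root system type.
The matrix has rank 5 with 2's on the diagonal. Reading the off-diagonal entries as Dynkin edges (a single edge where a_ij = a_ji = -1; a double or triple edge where a_ij * a_ji = 2 or 3), the diagram is a chain of 5 nodes with a double edge at one end; the terminal node there is the unique long simple root (C_5). One simple-root ordering that puts it in standard form is (alpha_4, alpha_5, alpha_3, alpha_1, alpha_2). So the algebra is type C_5, i.e. sp(10).

C_5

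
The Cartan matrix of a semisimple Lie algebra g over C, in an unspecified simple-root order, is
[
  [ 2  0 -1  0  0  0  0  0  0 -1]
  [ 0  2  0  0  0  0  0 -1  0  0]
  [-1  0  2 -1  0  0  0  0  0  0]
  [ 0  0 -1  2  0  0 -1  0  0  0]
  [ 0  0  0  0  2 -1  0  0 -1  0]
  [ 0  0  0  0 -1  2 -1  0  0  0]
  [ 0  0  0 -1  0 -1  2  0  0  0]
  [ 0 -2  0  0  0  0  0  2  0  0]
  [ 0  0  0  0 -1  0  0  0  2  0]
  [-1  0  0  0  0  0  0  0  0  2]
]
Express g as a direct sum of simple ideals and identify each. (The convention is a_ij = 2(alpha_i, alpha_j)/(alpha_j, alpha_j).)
A_8 + B_2

The diagram associated to this matrix has two connected components: the simple roots {alpha_1, alpha_3, alpha_4, alpha_5, alpha_6, alpha_7, alpha_9, alpha_10} form a chain of 8 nodes with single edges (A_8), and {alpha_2, alpha_8} form a chain of 2 nodes with a double edge at one end; the terminal node there is the unique short simple root (B_2). A semisimple Lie algebra decomposes uniquely as the direct sum of simple ideals, one per connected component of its Dynkin diagram, so g ≅ A_8 ⊕ B_2 (dimension 80 + 10 = 90).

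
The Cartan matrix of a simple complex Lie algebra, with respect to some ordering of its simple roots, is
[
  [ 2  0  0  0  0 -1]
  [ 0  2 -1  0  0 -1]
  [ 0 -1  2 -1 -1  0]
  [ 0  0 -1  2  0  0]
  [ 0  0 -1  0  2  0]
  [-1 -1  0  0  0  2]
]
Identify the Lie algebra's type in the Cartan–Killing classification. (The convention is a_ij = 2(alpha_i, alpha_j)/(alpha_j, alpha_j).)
D6

The matrix has rank 6 with 2's on the diagonal. Reading the off-diagonal entries as Dynkin edges (a single edge where a_ij = a_ji = -1; a double or triple edge where a_ij * a_ji = 2 or 3), the diagram is a chain of 4 nodes with a fork of two nodes at one end (D_6). One simple-root ordering that puts it in standard form is (alpha_1, alpha_6, alpha_2, alpha_3, alpha_4, alpha_5). So the algebra is type D_6, i.e. so(12).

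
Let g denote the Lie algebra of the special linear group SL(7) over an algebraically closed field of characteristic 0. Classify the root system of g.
A_6 (sl(7))

This is sl(7), which has dimension 7^2 - 1 = 48 and rank 7 - 1 = 6 (a Cartan subalgebra is the diagonal traceless matrices). In the classification of classical Lie algebras, the special linear algebra sl(n+1) has type A_n; here n = 6, so the Dynkin diagram is a chain of 6 nodes with single edges (A_6). Hence the type is A_6.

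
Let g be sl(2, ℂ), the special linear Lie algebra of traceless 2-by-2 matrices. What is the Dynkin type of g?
This is sl(2), which has dimension 2^2 - 1 = 3 and rank 2 - 1 = 1 (a Cartan subalgebra is the diagonal traceless matrices). In the classification of classical Lie algebras, the special linear algebra sl(n+1) has type A_n; here n = 1, so the Dynkin diagram is a chain of 1 nodes with single edges (A_1). Hence the type is A_1.

A_1 (sl(2))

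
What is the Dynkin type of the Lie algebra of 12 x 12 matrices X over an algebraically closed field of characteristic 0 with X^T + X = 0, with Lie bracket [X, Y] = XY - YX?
D_6 (so(12))

This is so(12) with 12 even, which has dimension 12(12-1)/2 = 66 and rank 12/2 = 6. In the classification of classical Lie algebras, the orthogonal algebra so(2n) in an even number of variables has type D_n; here n = 6, so the Dynkin diagram is a chain of 4 nodes with a fork of two nodes at one end (D_6). Hence the type is D_6.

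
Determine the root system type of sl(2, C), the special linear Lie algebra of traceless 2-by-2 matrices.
This is sl(2), which has dimension 2^2 - 1 = 3 and rank 2 - 1 = 1 (a Cartan subalgebra is the diagonal traceless matrices). In the classification of classical Lie algebras, the special linear algebra sl(n+1) has type A_n; here n = 1, so the Dynkin diagram is a chain of 1 nodes with single edges (A_1). Hence the type is A_1.

type A_1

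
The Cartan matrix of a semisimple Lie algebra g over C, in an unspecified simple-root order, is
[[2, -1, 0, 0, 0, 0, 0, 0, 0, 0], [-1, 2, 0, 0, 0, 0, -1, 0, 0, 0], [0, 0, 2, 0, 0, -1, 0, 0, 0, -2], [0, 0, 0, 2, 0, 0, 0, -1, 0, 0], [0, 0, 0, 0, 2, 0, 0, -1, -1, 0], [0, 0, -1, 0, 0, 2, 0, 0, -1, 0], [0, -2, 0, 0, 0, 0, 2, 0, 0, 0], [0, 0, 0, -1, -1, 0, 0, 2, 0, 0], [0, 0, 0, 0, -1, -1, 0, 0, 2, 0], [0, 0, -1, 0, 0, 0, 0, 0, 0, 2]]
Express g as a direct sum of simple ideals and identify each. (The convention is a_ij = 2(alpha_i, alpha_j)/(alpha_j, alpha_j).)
The diagram associated to this matrix has two connected components: the simple roots {alpha_3, alpha_4, alpha_5, alpha_6, alpha_8, alpha_9, alpha_10} form a chain of 7 nodes with a double edge at one end; the terminal node there is the unique short simple root (B_7), and {alpha_1, alpha_2, alpha_7} form a chain of 3 nodes with a double edge at one end; the terminal node there is the unique long simple root (C_3). A semisimple Lie algebra decomposes uniquely as the direct sum of simple ideals, one per connected component of its Dynkin diagram, so g ≅ B_7 ⊕ C_3 (dimension 105 + 21 = 126).

B_7 (so(15)) ⊕ C_3 (sp(6))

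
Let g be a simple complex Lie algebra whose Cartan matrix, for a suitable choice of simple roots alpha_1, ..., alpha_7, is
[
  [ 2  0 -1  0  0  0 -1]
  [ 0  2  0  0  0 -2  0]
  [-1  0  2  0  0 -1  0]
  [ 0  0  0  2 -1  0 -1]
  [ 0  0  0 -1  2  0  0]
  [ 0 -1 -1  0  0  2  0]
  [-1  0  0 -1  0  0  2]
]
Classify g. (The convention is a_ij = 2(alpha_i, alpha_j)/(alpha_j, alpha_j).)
The matrix has rank 7 with 2's on the diagonal. Reading the off-diagonal entries as Dynkin edges (a single edge where a_ij = a_ji = -1; a double or triple edge where a_ij * a_ji = 2 or 3), the diagram is a chain of 7 nodes with a double edge at one end; the terminal node there is the unique long simple root (C_7). One simple-root ordering that puts it in standard form is (alpha_5, alpha_4, alpha_7, alpha_1, alpha_3, alpha_6, alpha_2). So the algebra is type C_7, i.e. sp(14).

C_7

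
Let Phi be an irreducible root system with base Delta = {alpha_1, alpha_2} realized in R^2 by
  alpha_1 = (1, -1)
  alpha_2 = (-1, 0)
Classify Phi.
Compute the Cartan integers a_ij = 2(alpha_i, alpha_j)/(alpha_j, alpha_j); the resulting 2x2 Cartan matrix is
[[2, -2], [-1, 2]].
The roots have two lengths (squared-length ratio 2:1); the short ones are alpha_{2}. The associated Dynkin diagram is a chain of 2 nodes with a double edge at one end; the terminal node there is the unique short simple root (B_2), so the type is B_2 (the algebra so(5)).

B_2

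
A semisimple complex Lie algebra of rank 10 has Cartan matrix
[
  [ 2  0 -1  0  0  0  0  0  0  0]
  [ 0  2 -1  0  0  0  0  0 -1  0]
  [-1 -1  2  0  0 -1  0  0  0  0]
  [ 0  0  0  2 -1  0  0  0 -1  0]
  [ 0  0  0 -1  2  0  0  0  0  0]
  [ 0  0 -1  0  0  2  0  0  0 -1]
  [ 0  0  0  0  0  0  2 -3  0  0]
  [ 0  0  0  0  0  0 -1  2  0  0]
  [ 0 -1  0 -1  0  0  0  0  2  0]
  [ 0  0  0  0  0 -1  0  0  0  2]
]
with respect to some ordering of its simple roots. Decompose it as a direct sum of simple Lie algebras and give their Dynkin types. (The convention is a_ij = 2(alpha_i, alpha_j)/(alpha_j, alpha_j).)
The diagram associated to this matrix has two connected components: the simple roots {alpha_1, alpha_2, alpha_3, alpha_4, alpha_5, alpha_6, alpha_9, alpha_10} form a chain of 7 nodes with one extra node attached to the third node from one end (E_8), and {alpha_7, alpha_8} form two nodes joined by a triple edge (G_2). A semisimple Lie algebra decomposes uniquely as the direct sum of simple ideals, one per connected component of its Dynkin diagram, so g ≅ E_8 ⊕ G_2 (dimension 248 + 14 = 262).

type E_8 ⊕ type G_2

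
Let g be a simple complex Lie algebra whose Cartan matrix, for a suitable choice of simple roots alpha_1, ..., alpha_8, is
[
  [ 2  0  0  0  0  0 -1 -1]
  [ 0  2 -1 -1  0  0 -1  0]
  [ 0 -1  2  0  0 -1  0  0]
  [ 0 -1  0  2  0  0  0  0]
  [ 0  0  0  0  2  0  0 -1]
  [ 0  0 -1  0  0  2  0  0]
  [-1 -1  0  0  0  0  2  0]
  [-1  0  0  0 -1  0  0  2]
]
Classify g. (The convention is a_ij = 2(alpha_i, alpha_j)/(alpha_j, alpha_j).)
E_8

The matrix has rank 8 with 2's on the diagonal. Reading the off-diagonal entries as Dynkin edges (a single edge where a_ij = a_ji = -1; a double or triple edge where a_ij * a_ji = 2 or 3), the diagram is a chain of 7 nodes with one extra node attached to the third node from one end (E_8). One simple-root ordering that puts it in standard form is (alpha_6, alpha_4, alpha_3, alpha_2, alpha_7, alpha_1, alpha_8, alpha_5). So the algebra is type E_8.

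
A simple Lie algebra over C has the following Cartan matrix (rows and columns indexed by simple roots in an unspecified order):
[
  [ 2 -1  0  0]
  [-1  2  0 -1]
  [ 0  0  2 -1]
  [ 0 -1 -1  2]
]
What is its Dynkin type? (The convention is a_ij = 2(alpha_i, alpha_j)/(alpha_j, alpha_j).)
The matrix has rank 4 with 2's on the diagonal. Reading the off-diagonal entries as Dynkin edges (a single edge where a_ij = a_ji = -1; a double or triple edge where a_ij * a_ji = 2 or 3), the diagram is a chain of 4 nodes with single edges (A_4). One simple-root ordering that puts it in standard form is (alpha_1, alpha_2, alpha_4, alpha_3). So the algebra is type A_4, i.e. sl(5).

A4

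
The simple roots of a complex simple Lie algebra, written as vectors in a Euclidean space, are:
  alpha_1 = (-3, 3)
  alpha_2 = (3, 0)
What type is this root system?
Compute the Cartan integers a_ij = 2(alpha_i, alpha_j)/(alpha_j, alpha_j); the resulting 2x2 Cartan matrix is
[[2, -2], [-1, 2]].
The roots have two lengths (squared-length ratio 2:1); the short ones are alpha_{2}. The associated Dynkin diagram is a chain of 2 nodes with a double edge at one end; the terminal node there is the unique short simple root (B_2), so the type is B_2 (the algebra so(5)).

B2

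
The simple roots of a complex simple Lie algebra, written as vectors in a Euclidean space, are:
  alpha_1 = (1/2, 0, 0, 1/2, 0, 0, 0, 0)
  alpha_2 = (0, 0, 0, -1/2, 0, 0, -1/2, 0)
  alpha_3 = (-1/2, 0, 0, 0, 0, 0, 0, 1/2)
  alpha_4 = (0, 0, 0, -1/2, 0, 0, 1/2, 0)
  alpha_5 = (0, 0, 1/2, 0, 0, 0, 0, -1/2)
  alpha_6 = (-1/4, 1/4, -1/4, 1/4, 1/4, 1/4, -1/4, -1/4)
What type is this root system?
E6

Compute the Cartan integers a_ij = 2(alpha_i, alpha_j)/(alpha_j, alpha_j); the resulting 6x6 Cartan matrix is
[[2, -1, -1, -1, 0, 0], [-1, 2, 0, 0, 0, 0], [-1, 0, 2, 0, -1, 0], [-1, 0, 0, 2, 0, -1], [0, 0, -1, 0, 2, 0], [0, 0, 0, -1, 0, 2]].
All simple roots have the same length, so the diagram is simply laced. The associated Dynkin diagram is a chain of 5 nodes with one extra node attached to the third node from one end (E_6), so the type is E_6.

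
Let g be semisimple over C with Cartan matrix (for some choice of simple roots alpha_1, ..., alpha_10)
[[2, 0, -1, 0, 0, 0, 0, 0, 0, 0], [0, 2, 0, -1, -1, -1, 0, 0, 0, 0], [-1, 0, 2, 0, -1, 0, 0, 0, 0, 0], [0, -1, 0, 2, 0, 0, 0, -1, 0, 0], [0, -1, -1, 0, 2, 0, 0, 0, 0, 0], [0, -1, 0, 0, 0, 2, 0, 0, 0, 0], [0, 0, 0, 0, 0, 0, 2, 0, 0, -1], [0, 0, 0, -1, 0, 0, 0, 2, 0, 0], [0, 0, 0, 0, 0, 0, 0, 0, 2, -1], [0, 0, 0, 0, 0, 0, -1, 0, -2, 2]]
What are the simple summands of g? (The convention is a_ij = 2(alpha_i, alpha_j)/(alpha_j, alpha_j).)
The diagram associated to this matrix has two connected components: the simple roots {alpha_7, alpha_9, alpha_10} form a chain of 3 nodes with a double edge at one end; the terminal node there is the unique short simple root (B_3), and {alpha_1, alpha_2, alpha_3, alpha_4, alpha_5, alpha_6, alpha_8} form a chain of 6 nodes with one extra node attached to the third node from one end (E_7). A semisimple Lie algebra decomposes uniquely as the direct sum of simple ideals, one per connected component of its Dynkin diagram, so g ≅ B_3 ⊕ E_7 (dimension 21 + 133 = 154).

B3 + E7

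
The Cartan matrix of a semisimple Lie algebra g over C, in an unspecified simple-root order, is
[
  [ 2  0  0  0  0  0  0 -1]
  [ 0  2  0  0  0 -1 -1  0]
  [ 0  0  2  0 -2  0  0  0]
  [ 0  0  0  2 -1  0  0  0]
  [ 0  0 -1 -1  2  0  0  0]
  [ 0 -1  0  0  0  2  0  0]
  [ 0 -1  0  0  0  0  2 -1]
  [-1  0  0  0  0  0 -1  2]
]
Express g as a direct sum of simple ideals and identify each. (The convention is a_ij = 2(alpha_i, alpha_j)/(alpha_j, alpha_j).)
type A_5 ⊕ type C_3

The diagram associated to this matrix has two connected components: the simple roots {alpha_1, alpha_2, alpha_6, alpha_7, alpha_8} form a chain of 5 nodes with single edges (A_5), and {alpha_3, alpha_4, alpha_5} form a chain of 3 nodes with a double edge at one end; the terminal node there is the unique long simple root (C_3). A semisimple Lie algebra decomposes uniquely as the direct sum of simple ideals, one per connected component of its Dynkin diagram, so g ≅ A_5 ⊕ C_3 (dimension 35 + 21 = 56).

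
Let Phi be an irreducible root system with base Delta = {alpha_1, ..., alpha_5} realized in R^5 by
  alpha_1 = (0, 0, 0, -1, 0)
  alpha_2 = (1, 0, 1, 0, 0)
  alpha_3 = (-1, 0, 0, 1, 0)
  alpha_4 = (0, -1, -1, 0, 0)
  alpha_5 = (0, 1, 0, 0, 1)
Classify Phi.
Compute the Cartan integers a_ij = 2(alpha_i, alpha_j)/(alpha_j, alpha_j); the resulting 5x5 Cartan matrix is
[[2, 0, -1, 0, 0], [0, 2, -1, -1, 0], [-2, -1, 2, 0, 0], [0, -1, 0, 2, -1], [0, 0, 0, -1, 2]].
The roots have two lengths (squared-length ratio 2:1); the short ones are alpha_{1}. The associated Dynkin diagram is a chain of 5 nodes with a double edge at one end; the terminal node there is the unique short simple root (B_5), so the type is B_5 (the algebra so(11)).

B_5 (so(11))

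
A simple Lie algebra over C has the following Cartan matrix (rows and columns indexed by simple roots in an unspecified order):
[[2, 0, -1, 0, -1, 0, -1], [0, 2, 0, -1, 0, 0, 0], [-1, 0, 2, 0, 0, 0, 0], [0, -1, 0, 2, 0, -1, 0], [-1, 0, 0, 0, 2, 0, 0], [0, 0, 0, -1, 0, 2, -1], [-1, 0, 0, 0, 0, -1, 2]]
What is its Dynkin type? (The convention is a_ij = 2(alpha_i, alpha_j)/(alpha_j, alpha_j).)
D_7 (so(14))

The matrix has rank 7 with 2's on the diagonal. Reading the off-diagonal entries as Dynkin edges (a single edge where a_ij = a_ji = -1; a double or triple edge where a_ij * a_ji = 2 or 3), the diagram is a chain of 5 nodes with a fork of two nodes at one end (D_7). One simple-root ordering that puts it in standard form is (alpha_2, alpha_4, alpha_6, alpha_7, alpha_1, alpha_5, alpha_3). So the algebra is type D_7, i.e. so(14).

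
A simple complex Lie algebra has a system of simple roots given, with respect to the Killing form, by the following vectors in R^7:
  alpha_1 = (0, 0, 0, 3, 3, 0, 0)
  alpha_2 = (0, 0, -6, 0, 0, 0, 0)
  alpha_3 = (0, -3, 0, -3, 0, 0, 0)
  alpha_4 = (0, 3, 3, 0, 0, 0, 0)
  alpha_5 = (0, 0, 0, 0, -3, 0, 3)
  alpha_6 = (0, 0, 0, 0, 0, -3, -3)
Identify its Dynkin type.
Compute the Cartan integers a_ij = 2(alpha_i, alpha_j)/(alpha_j, alpha_j); the resulting 6x6 Cartan matrix is
[[2, 0, -1, 0, -1, 0], [0, 2, 0, -2, 0, 0], [-1, 0, 2, -1, 0, 0], [0, -1, -1, 2, 0, 0], [-1, 0, 0, 0, 2, -1], [0, 0, 0, 0, -1, 2]].
The roots have two lengths (squared-length ratio 2:1); the short ones are alpha_{1,3,4,5,6}. The associated Dynkin diagram is a chain of 6 nodes with a double edge at one end; the terminal node there is the unique long simple root (C_6), so the type is C_6 (the algebra sp(12)).

C6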